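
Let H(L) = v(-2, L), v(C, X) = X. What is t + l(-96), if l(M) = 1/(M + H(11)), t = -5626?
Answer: -478211/85 ≈ -5626.0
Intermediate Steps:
H(L) = L
l(M) = 1/(11 + M) (l(M) = 1/(M + 11) = 1/(11 + M))
t + l(-96) = -5626 + 1/(11 - 96) = -5626 + 1/(-85) = -5626 - 1/85 = -478211/85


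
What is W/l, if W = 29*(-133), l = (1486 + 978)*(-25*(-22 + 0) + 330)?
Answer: -551/309760 ≈ -0.0017788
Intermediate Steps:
l = 2168320 (l = 2464*(-25*(-22) + 330) = 2464*(550 + 330) = 2464*880 = 2168320)
W = -3857
W/l = -3857/2168320 = -3857*1/2168320 = -551/309760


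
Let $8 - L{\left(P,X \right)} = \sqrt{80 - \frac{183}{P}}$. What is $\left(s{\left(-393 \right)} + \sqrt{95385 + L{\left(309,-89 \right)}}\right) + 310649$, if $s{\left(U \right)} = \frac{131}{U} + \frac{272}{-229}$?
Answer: $\frac{213414818}{687} + \frac{\sqrt{1012024337 - 103 \sqrt{842437}}}{103} \approx 3.1096 \cdot 10^{5}$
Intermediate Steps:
$L{\left(P,X \right)} = 8 - \sqrt{80 - \frac{183}{P}}$
$s{\left(U \right)} = - \frac{272}{229} + \frac{131}{U}$ ($s{\left(U \right)} = \frac{131}{U} + 272 \left(- \frac{1}{229}\right) = \frac{131}{U} - \frac{272}{229} = - \frac{272}{229} + \frac{131}{U}$)
$\left(s{\left(-393 \right)} + \sqrt{95385 + L{\left(309,-89 \right)}}\right) + 310649 = \left(\left(- \frac{272}{229} + \frac{131}{-393}\right) + \sqrt{95385 + \left(8 - \sqrt{80 - \frac{183}{309}}\right)}\right) + 310649 = \left(\left(- \frac{272}{229} + 131 \left(- \frac{1}{393}\right)\right) + \sqrt{95385 + \left(8 - \sqrt{80 - \frac{61}{103}}\right)}\right) + 310649 = \left(\left(- \frac{272}{229} - \frac{1}{3}\right) + \sqrt{95385 + \left(8 - \sqrt{80 - \frac{61}{103}}\right)}\right) + 310649 = \left(- \frac{1045}{687} + \sqrt{95385 + \left(8 - \sqrt{\frac{8179}{103}}\right)}\right) + 310649 = \left(- \frac{1045}{687} + \sqrt{95385 + \left(8 - \frac{\sqrt{842437}}{103}\right)}\right) + 310649 = \left(- \frac{1045}{687} + \sqrt{95393 - \frac{\sqrt{842437}}{103}}\right) + 310649 = \frac{213414818}{687} + \sqrt{95393 - \frac{\sqrt{842437}}{103}}$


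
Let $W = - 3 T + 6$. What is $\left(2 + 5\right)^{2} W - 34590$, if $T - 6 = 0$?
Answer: $-35178$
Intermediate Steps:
$T = 6$ ($T = 6 + 0 = 6$)
$W = -12$ ($W = \left(-3\right) 6 + 6 = -18 + 6 = -12$)
$\left(2 + 5\right)^{2} W - 34590 = \left(2 + 5\right)^{2} \left(-12\right) - 34590 = 7^{2} \left(-12\right) - 34590 = 49 \left(-12\right) - 34590 = -588 - 34590 = -35178$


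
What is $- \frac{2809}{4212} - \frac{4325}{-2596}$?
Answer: $\frac{682796}{683397} \approx 0.99912$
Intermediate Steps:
$- \frac{2809}{4212} - \frac{4325}{-2596} = \left(-2809\right) \frac{1}{4212} - - \frac{4325}{2596} = - \frac{2809}{4212} + \frac{4325}{2596} = \frac{682796}{683397}$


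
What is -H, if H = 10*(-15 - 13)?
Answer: 280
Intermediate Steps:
H = -280 (H = 10*(-28) = -280)
-H = -1*(-280) = 280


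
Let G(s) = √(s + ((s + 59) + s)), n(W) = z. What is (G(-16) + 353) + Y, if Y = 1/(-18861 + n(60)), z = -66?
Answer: 6681230/18927 + √11 ≈ 356.32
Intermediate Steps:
n(W) = -66
G(s) = √(59 + 3*s) (G(s) = √(s + ((59 + s) + s)) = √(s + (59 + 2*s)) = √(59 + 3*s))
Y = -1/18927 (Y = 1/(-18861 - 66) = 1/(-18927) = -1/18927 ≈ -5.2835e-5)
(G(-16) + 353) + Y = (√(59 + 3*(-16)) + 353) - 1/18927 = (√(59 - 48) + 353) - 1/18927 = (√11 + 353) - 1/18927 = (353 + √11) - 1/18927 = 6681230/18927 + √11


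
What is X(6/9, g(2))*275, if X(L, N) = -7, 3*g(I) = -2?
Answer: -1925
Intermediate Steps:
g(I) = -⅔ (g(I) = (⅓)*(-2) = -⅔)
X(6/9, g(2))*275 = -7*275 = -1925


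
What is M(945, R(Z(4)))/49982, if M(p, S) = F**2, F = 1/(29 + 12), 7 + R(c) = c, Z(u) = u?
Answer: 1/84019742 ≈ 1.1902e-8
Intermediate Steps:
R(c) = -7 + c
F = 1/41 ≈ 0.024390
M(p, S) = 1/1681 (M(p, S) = (1/41)**2 = 1/1681)
M(945, R(Z(4)))/49982 = (1/1681)/49982 = (1/1681)*(1/49982) = 1/84019742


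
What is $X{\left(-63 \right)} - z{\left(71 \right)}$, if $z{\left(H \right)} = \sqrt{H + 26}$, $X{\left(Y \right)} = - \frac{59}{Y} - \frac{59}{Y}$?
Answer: $\frac{118}{63} - \sqrt{97} \approx -7.9758$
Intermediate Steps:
$X{\left(Y \right)} = - \frac{118}{Y}$
$z{\left(H \right)} = \sqrt{26 + H}$
$X{\left(-63 \right)} - z{\left(71 \right)} = - \frac{118}{-63} - \sqrt{26 + 71} = \left(-118\right) \left(- \frac{1}{63}\right) - \sqrt{97} = \frac{118}{63} - \sqrt{97}$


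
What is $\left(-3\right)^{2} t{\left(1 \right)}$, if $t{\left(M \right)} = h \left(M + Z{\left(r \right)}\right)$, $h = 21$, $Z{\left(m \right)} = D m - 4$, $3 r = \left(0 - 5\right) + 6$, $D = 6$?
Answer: $-189$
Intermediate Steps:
$r = \frac{1}{3}$ ($r = \frac{\left(0 - 5\right) + 6}{3} = \frac{-5 + 6}{3} = \frac{1}{3} \cdot 1 = \frac{1}{3} \approx 0.33333$)
$Z{\left(m \right)} = -4 + 6 m$ ($Z{\left(m \right)} = 6 m - 4 = -4 + 6 m$)
$t{\left(M \right)} = -42 + 21 M$ ($t{\left(M \right)} = 21 \left(M + \left(-4 + 6 \cdot \frac{1}{3}\right)\right) = 21 \left(M + \left(-4 + 2\right)\right) = 21 \left(M - 2\right) = 21 \left(-2 + M\right) = -42 + 21 M$)
$\left(-3\right)^{2} t{\left(1 \right)} = \left(-3\right)^{2} \left(-42 + 21 \cdot 1\right) = 9 \left(-42 + 21\right) = 9 \left(-21\right) = -189$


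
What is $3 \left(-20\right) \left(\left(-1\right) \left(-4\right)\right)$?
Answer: $-240$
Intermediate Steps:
$3 \left(-20\right) \left(\left(-1\right) \left(-4\right)\right) = \left(-60\right) 4 = -240$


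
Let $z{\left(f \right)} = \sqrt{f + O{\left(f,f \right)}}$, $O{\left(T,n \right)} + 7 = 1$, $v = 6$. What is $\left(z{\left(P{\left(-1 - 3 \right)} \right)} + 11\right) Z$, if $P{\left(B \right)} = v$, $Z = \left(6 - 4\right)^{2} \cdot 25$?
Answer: $1100$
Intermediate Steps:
$Z = 100$ ($Z = 2^{2} \cdot 25 = 4 \cdot 25 = 100$)
$P{\left(B \right)} = 6$
$O{\left(T,n \right)} = -6$ ($O{\left(T,n \right)} = -7 + 1 = -6$)
$z{\left(f \right)} = \sqrt{-6 + f}$ ($z{\left(f \right)} = \sqrt{f - 6} = \sqrt{-6 + f}$)
$\left(z{\left(P{\left(-1 - 3 \right)} \right)} + 11\right) Z = \left(\sqrt{-6 + 6} + 11\right) 100 = \left(\sqrt{0} + 11\right) 100 = \left(0 + 11\right) 100 = 11 \cdot 100 = 1100$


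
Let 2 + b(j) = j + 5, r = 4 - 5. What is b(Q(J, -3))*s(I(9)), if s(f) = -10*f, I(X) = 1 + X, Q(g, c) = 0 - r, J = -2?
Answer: -400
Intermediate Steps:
r = -1
Q(g, c) = 1 (Q(g, c) = 0 - 1*(-1) = 0 + 1 = 1)
b(j) = 3 + j (b(j) = -2 + (j + 5) = -2 + (5 + j) = 3 + j)
b(Q(J, -3))*s(I(9)) = (3 + 1)*(-10*(1 + 9)) = 4*(-10*10) = 4*(-100) = -400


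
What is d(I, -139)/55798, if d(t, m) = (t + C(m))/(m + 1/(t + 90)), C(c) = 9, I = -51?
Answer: 819/151212580 ≈ 5.4162e-6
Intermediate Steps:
d(t, m) = (9 + t)/(m + 1/(90 + t)) (d(t, m) = (t + 9)/(m + 1/(t + 90)) = (9 + t)/(m + 1/(90 + t)))
d(I, -139)/55798 = ((810 + (-51)² + 99*(-51))/(1 + 90*(-139) - 139*(-51)))/55798 = ((810 + 2601 - 5049)/(1 - 12510 + 7089))*(1/55798) = (-1638/(-5420))*(1/55798) = -1/5420*(-1638)*(1/55798) = (819/2710)*(1/55798) = 819/151212580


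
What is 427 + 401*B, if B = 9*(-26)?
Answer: -93407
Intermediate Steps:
B = -234
427 + 401*B = 427 + 401*(-234) = 427 - 93834 = -93407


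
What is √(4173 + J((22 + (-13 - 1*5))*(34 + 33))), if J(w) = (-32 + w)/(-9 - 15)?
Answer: √149874/6 ≈ 64.523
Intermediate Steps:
J(w) = 4/3 - w/24 (J(w) = (-32 + w)/(-24) = (-32 + w)*(-1/24) = 4/3 - w/24)
√(4173 + J((22 + (-13 - 1*5))*(34 + 33))) = √(4173 + (4/3 - (22 + (-13 - 1*5))*(34 + 33)/24)) = √(4173 + (4/3 - (22 + (-13 - 5))*67/24)) = √(4173 + (4/3 - (22 - 18)*67/24)) = √(4173 + (4/3 - 67/6)) = √(4173 - 59/6) = √(24979/6) = √149874/6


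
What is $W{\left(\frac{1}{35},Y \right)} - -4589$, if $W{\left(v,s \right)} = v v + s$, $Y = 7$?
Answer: $\frac{5630101}{1225} \approx 4596.0$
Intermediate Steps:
$W{\left(v,s \right)} = s + v^{2}$ ($W{\left(v,s \right)} = v^{2} + s = s + v^{2}$)
$W{\left(\frac{1}{35},Y \right)} - -4589 = \left(7 + \left(\frac{1}{35}\right)^{2}\right) - -4589 = \left(7 + \left(\frac{1}{35}\right)^{2}\right) + 4589 = \left(7 + \frac{1}{1225}\right) + 4589 = \frac{8576}{1225} + 4589 = \frac{5630101}{1225}$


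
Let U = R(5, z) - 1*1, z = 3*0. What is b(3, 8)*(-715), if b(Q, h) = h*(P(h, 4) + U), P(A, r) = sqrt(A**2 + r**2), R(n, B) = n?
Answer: -22880 - 22880*sqrt(5) ≈ -74041.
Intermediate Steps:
z = 0
U = 4 (U = 5 - 1*1 = 5 - 1 = 4)
b(Q, h) = h*(4 + sqrt(16 + h**2)) (b(Q, h) = h*(sqrt(h**2 + 4**2) + 4) = h*(sqrt(h**2 + 16) + 4) = h*(sqrt(16 + h**2) + 4) = h*(4 + sqrt(16 + h**2)))
b(3, 8)*(-715) = (8*(4 + sqrt(16 + 8**2)))*(-715) = (8*(4 + sqrt(16 + 64)))*(-715) = (8*(4 + sqrt(80)))*(-715) = (8*(4 + 4*sqrt(5)))*(-715) = (32 + 32*sqrt(5))*(-715) = -22880 - 22880*sqrt(5)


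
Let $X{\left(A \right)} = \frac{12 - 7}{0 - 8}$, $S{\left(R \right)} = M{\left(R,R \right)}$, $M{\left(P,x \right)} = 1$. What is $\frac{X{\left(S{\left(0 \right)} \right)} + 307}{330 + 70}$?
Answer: $\frac{2451}{3200} \approx 0.76594$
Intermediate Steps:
$S{\left(R \right)} = 1$
$X{\left(A \right)} = - \frac{5}{8}$ ($X{\left(A \right)} = \frac{5}{-8} = 5 \left(- \frac{1}{8}\right) = - \frac{5}{8}$)
$\frac{X{\left(S{\left(0 \right)} \right)} + 307}{330 + 70} = \frac{- \frac{5}{8} + 307}{330 + 70} = \frac{2451}{8 \cdot 400} = \frac{2451}{8} \cdot \frac{1}{400} = \frac{2451}{3200}$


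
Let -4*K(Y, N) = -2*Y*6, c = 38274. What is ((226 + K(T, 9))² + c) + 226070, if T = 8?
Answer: 326844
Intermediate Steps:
K(Y, N) = 3*Y (K(Y, N) = -(-2*Y)*6/4 = -(-3)*Y = 3*Y)
((226 + K(T, 9))² + c) + 226070 = ((226 + 3*8)² + 38274) + 226070 = ((226 + 24)² + 38274) + 226070 = (250² + 38274) + 226070 = (62500 + 38274) + 226070 = 100774 + 226070 = 326844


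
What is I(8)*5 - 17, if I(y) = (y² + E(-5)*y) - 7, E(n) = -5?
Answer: 68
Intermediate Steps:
I(y) = -7 + y² - 5*y (I(y) = (y² - 5*y) - 7 = -7 + y² - 5*y)
I(8)*5 - 17 = (-7 + 8² - 5*8)*5 - 17 = (-7 + 64 - 40)*5 - 17 = 17*5 - 17 = 85 - 17 = 68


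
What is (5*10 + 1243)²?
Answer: 1671849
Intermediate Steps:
(5*10 + 1243)² = (50 + 1243)² = 1293² = 1671849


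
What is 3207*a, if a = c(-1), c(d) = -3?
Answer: -9621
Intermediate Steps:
a = -3
3207*a = 3207*(-3) = -9621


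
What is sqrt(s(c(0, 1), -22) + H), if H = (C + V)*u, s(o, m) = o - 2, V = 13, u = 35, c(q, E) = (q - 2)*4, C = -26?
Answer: I*sqrt(465) ≈ 21.564*I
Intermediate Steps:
c(q, E) = -8 + 4*q (c(q, E) = (-2 + q)*4 = -8 + 4*q)
s(o, m) = -2 + o
H = -455 (H = (-26 + 13)*35 = -13*35 = -455)
sqrt(s(c(0, 1), -22) + H) = sqrt((-2 + (-8 + 4*0)) - 455) = sqrt((-2 + (-8 + 0)) - 455) = sqrt((-2 - 8) - 455) = sqrt(-10 - 455) = sqrt(-465) = I*sqrt(465)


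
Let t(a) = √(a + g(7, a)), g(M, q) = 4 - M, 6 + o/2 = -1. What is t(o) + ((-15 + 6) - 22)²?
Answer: 961 + I*√17 ≈ 961.0 + 4.1231*I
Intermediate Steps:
o = -14 (o = -12 + 2*(-1) = -12 - 2 = -14)
t(a) = √(-3 + a) (t(a) = √(a + (4 - 1*7)) = √(a + (4 - 7)) = √(a - 3) = √(-3 + a))
t(o) + ((-15 + 6) - 22)² = √(-3 - 14) + ((-15 + 6) - 22)² = √(-17) + (-9 - 22)² = I*√17 + (-31)² = I*√17 + 961 = 961 + I*√17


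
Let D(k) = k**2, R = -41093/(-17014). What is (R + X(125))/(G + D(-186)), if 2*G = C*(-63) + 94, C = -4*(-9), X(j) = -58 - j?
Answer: -3072469/570122126 ≈ -0.0053891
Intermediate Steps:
R = 41093/17014 (R = -41093*(-1/17014) = 41093/17014 ≈ 2.4152)
C = 36
G = -1087 (G = (36*(-63) + 94)/2 = (-2268 + 94)/2 = (1/2)*(-2174) = -1087)
(R + X(125))/(G + D(-186)) = (41093/17014 + (-58 - 1*125))/(-1087 + (-186)**2) = (41093/17014 + (-58 - 125))/(-1087 + 34596) = (41093/17014 - 183)/33509 = -3072469/17014*1/33509 = -3072469/570122126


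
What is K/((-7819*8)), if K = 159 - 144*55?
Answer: 7761/62552 ≈ 0.12407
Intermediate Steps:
K = -7761 (K = 159 - 7920 = -7761)
K/((-7819*8)) = -7761/((-7819*8)) = -7761/(-62552) = -7761*(-1/62552) = 7761/62552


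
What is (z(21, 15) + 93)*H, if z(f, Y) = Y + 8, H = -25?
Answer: -2900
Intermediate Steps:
z(f, Y) = 8 + Y
(z(21, 15) + 93)*H = ((8 + 15) + 93)*(-25) = (23 + 93)*(-25) = 116*(-25) = -2900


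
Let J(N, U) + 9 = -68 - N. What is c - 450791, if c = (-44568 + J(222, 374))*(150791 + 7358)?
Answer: -7096121974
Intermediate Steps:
J(N, U) = -77 - N (J(N, U) = -9 + (-68 - N) = -77 - N)
c = -7095671183 (c = (-44568 + (-77 - 1*222))*(150791 + 7358) = (-44568 + (-77 - 222))*158149 = (-44568 - 299)*158149 = -44867*158149 = -7095671183)
c - 450791 = -7095671183 - 450791 = -7096121974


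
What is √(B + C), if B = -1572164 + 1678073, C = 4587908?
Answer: 23*√8873 ≈ 2166.5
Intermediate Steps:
B = 105909
√(B + C) = √(105909 + 4587908) = √4693817 = 23*√8873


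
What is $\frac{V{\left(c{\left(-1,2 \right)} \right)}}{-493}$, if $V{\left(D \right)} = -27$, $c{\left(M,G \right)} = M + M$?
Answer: $\frac{27}{493} \approx 0.054767$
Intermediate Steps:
$c{\left(M,G \right)} = 2 M$
$\frac{V{\left(c{\left(-1,2 \right)} \right)}}{-493} = - \frac{27}{-493} = \left(-27\right) \left(- \frac{1}{493}\right) = \frac{27}{493}$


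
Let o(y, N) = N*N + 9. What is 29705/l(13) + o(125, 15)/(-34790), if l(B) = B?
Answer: 39747458/17395 ≈ 2285.0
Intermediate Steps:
o(y, N) = 9 + N**2 (o(y, N) = N**2 + 9 = 9 + N**2)
29705/l(13) + o(125, 15)/(-34790) = 29705/13 + (9 + 15**2)/(-34790) = 29705*(1/13) + (9 + 225)*(-1/34790) = 2285 + 234*(-1/34790) = 2285 - 117/17395 = 39747458/17395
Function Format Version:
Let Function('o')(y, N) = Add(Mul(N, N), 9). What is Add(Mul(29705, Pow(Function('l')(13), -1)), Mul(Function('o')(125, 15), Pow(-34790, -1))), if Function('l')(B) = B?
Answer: Rational(39747458, 17395) ≈ 2285.0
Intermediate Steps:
Function('o')(y, N) = Add(9, Pow(N, 2)) (Function('o')(y, N) = Add(Pow(N, 2), 9) = Add(9, Pow(N, 2)))
Add(Mul(29705, Pow(Function('l')(13), -1)), Mul(Function('o')(125, 15), Pow(-34790, -1))) = Add(Mul(29705, Pow(13, -1)), Mul(Add(9, Pow(15, 2)), Pow(-34790, -1))) = Add(Mul(29705, Rational(1, 13)), Mul(Add(9, 225), Rational(-1, 34790))) = Add(2285, Mul(234, Rational(-1, 34790))) = Add(2285, Rational(-117, 17395)) = Rational(39747458, 17395)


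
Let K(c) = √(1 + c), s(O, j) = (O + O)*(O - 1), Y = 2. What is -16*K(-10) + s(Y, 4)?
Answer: 4 - 48*I ≈ 4.0 - 48.0*I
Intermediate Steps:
s(O, j) = 2*O*(-1 + O) (s(O, j) = (2*O)*(-1 + O) = 2*O*(-1 + O))
-16*K(-10) + s(Y, 4) = -16*√(1 - 10) + 2*2*(-1 + 2) = -48*I + 2*2*1 = -48*I + 4 = 4 - 48*I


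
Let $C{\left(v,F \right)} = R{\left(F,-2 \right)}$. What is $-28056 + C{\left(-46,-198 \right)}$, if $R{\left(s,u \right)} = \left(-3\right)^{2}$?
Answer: $-28047$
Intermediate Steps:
$R{\left(s,u \right)} = 9$
$C{\left(v,F \right)} = 9$
$-28056 + C{\left(-46,-198 \right)} = -28056 + 9 = -28047$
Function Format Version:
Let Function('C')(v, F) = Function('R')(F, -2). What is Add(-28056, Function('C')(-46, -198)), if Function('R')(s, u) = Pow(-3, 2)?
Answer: -28047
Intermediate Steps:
Function('R')(s, u) = 9
Function('C')(v, F) = 9
Add(-28056, Function('C')(-46, -198)) = Add(-28056, 9) = -28047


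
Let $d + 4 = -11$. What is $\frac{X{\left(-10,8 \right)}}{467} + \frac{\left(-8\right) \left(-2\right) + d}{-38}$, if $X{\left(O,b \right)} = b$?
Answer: $- \frac{163}{17746} \approx -0.0091852$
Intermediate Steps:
$d = -15$ ($d = -4 - 11 = -15$)
$\frac{X{\left(-10,8 \right)}}{467} + \frac{\left(-8\right) \left(-2\right) + d}{-38} = \frac{8}{467} + \frac{\left(-8\right) \left(-2\right) - 15}{-38} = 8 \cdot \frac{1}{467} + \left(16 - 15\right) \left(- \frac{1}{38}\right) = \frac{8}{467} + 1 \left(- \frac{1}{38}\right) = \frac{8}{467} - \frac{1}{38} = - \frac{163}{17746}$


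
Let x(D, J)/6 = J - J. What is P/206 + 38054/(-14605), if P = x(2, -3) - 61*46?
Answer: -24410377/1504315 ≈ -16.227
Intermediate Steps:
x(D, J) = 0 (x(D, J) = 6*(J - J) = 6*0 = 0)
P = -2806 (P = 0 - 61*46 = 0 - 2806 = -2806)
P/206 + 38054/(-14605) = -2806/206 + 38054/(-14605) = -2806*1/206 + 38054*(-1/14605) = -1403/103 - 38054/14605 = -24410377/1504315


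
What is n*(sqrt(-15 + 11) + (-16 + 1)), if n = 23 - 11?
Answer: -180 + 24*I ≈ -180.0 + 24.0*I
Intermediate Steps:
n = 12
n*(sqrt(-15 + 11) + (-16 + 1)) = 12*(sqrt(-15 + 11) + (-16 + 1)) = 12*(sqrt(-4) - 15) = 12*(2*I - 15) = 12*(-15 + 2*I) = -180 + 24*I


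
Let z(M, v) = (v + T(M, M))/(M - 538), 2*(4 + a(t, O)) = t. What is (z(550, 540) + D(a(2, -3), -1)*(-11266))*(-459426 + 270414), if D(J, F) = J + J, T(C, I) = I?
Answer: -12793623742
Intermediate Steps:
a(t, O) = -4 + t/2
D(J, F) = 2*J
z(M, v) = (M + v)/(-538 + M) (z(M, v) = (v + M)/(M - 538) = (M + v)/(-538 + M))
(z(550, 540) + D(a(2, -3), -1)*(-11266))*(-459426 + 270414) = ((550 + 540)/(-538 + 550) + (2*(-4 + (1/2)*2))*(-11266))*(-459426 + 270414) = (1090/12 + (2*(-4 + 1))*(-11266))*(-189012) = ((1/12)*1090 + (2*(-3))*(-11266))*(-189012) = (545/6 - 6*(-11266))*(-189012) = (545/6 + 67596)*(-189012) = (406121/6)*(-189012) = -12793623742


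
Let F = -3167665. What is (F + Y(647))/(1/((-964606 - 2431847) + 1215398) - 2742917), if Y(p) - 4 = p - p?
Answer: 2302947620785/1994150945812 ≈ 1.1549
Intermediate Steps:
Y(p) = 4 (Y(p) = 4 + (p - p) = 4 + 0 = 4)
(F + Y(647))/(1/((-964606 - 2431847) + 1215398) - 2742917) = (-3167665 + 4)/(1/((-964606 - 2431847) + 1215398) - 2742917) = -3167661/(1/(-3396453 + 1215398) - 2742917) = -3167661/(1/(-2181055) - 2742917) = -3167661/(-1/2181055 - 2742917) = -3167661/(-5982452837436/2181055) = -3167661*(-2181055/5982452837436) = 2302947620785/1994150945812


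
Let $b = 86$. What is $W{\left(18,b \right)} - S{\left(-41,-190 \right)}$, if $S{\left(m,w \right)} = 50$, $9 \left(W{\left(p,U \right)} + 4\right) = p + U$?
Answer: $- \frac{382}{9} \approx -42.444$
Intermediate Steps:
$W{\left(p,U \right)} = -4 + \frac{U}{9} + \frac{p}{9}$ ($W{\left(p,U \right)} = -4 + \frac{p + U}{9} = -4 + \frac{U + p}{9} = -4 + \left(\frac{U}{9} + \frac{p}{9}\right) = -4 + \frac{U}{9} + \frac{p}{9}$)
$W{\left(18,b \right)} - S{\left(-41,-190 \right)} = \left(-4 + \frac{1}{9} \cdot 86 + \frac{1}{9} \cdot 18\right) - 50 = \left(-4 + \frac{86}{9} + 2\right) - 50 = \frac{68}{9} - 50 = - \frac{382}{9}$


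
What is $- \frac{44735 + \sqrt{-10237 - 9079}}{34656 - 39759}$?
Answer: $\frac{44735}{5103} + \frac{2 i \sqrt{4829}}{5103} \approx 8.7664 + 0.027235 i$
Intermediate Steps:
$- \frac{44735 + \sqrt{-10237 - 9079}}{34656 - 39759} = - \frac{44735 + \sqrt{-19316}}{-5103} = - \frac{\left(44735 + 2 i \sqrt{4829}\right) \left(-1\right)}{5103} = - (- \frac{44735}{5103} - \frac{2 i \sqrt{4829}}{5103}) = \frac{44735}{5103} + \frac{2 i \sqrt{4829}}{5103}$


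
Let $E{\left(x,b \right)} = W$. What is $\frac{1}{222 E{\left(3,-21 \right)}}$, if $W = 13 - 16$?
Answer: $- \frac{1}{666} \approx -0.0015015$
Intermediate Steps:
$W = -3$ ($W = 13 - 16 = -3$)
$E{\left(x,b \right)} = -3$
$\frac{1}{222 E{\left(3,-21 \right)}} = \frac{1}{222 \left(-3\right)} = \frac{1}{222} \left(- \frac{1}{3}\right) = - \frac{1}{666}$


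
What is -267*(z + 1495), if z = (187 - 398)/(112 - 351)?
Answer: -95456772/239 ≈ -3.9940e+5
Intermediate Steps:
z = 211/239 (z = -211/(-239) = -211*(-1/239) = 211/239 ≈ 0.88284)
-267*(z + 1495) = -267*(211/239 + 1495) = -267*357516/239 = -95456772/239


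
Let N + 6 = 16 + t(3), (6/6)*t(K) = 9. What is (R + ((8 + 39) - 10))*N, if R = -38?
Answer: -19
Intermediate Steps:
t(K) = 9
N = 19 (N = -6 + (16 + 9) = -6 + 25 = 19)
(R + ((8 + 39) - 10))*N = (-38 + ((8 + 39) - 10))*19 = (-38 + (47 - 10))*19 = (-38 + 37)*19 = -1*19 = -19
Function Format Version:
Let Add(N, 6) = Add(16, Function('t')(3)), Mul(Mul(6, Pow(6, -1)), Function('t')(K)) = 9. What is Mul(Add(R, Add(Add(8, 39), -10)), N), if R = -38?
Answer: -19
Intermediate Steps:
Function('t')(K) = 9
N = 19 (N = Add(-6, Add(16, 9)) = Add(-6, 25) = 19)
Mul(Add(R, Add(Add(8, 39), -10)), N) = Mul(Add(-38, Add(Add(8, 39), -10)), 19) = Mul(Add(-38, Add(47, -10)), 19) = Mul(Add(-38, 37), 19) = Mul(-1, 19) = -19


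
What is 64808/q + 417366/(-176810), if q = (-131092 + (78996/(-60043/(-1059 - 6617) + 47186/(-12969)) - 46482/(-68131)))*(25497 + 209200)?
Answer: -77974752334396377642546144833/33032641823948482426547769955 ≈ -2.3605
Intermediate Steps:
q = -747302569401017644399022/28376420536961 (q = (-131092 + (78996/(-60043/(-7676) + 47186*(-1/12969)) - 46482*(-1/68131)))*234697 = (-131092 + (78996/(-60043*(-1/7676) - 47186/12969) + 46482/68131))*234697 = (-131092 + (78996/(60043/7676 - 47186/12969) + 46482/68131))*234697 = (-131092 + (78996/(416497931/99550044) + 46482/68131))*234697 = (-131092 + (78996*(99550044/416497931) + 46482/68131))*234697 = (-131092 + (7864055275824/416497931 + 46482/68131))*234697 = (-131092 + 535805309653993686/28376420536961)*234697 = -3184116411377297726/28376420536961*234697 = -747302569401017644399022/28376420536961 ≈ -2.6335e+10)
64808/q + 417366/(-176810) = 64808/(-747302569401017644399022/28376420536961) + 417366/(-176810) = 64808*(-28376420536961/747302569401017644399022) + 417366*(-1/176810) = -919509531079684244/373651284700508822199511 - 208683/88405 = -77974752334396377642546144833/33032641823948482426547769955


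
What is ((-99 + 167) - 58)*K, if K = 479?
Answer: 4790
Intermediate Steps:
((-99 + 167) - 58)*K = ((-99 + 167) - 58)*479 = (68 - 58)*479 = 10*479 = 4790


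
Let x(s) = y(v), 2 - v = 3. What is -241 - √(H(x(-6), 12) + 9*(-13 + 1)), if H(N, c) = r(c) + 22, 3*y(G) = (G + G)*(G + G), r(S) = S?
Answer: -241 - I*√74 ≈ -241.0 - 8.6023*I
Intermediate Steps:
v = -1 (v = 2 - 1*3 = 2 - 3 = -1)
y(G) = 4*G²/3 (y(G) = ((G + G)*(G + G))/3 = ((2*G)*(2*G))/3 = (4*G²)/3 = 4*G²/3)
x(s) = 4/3 (x(s) = (4/3)*(-1)² = (4/3)*1 = 4/3)
H(N, c) = 22 + c (H(N, c) = c + 22 = 22 + c)
-241 - √(H(x(-6), 12) + 9*(-13 + 1)) = -241 - √((22 + 12) + 9*(-13 + 1)) = -241 - √(34 + 9*(-12)) = -241 - √(34 - 108) = -241 - √(-74) = -241 - I*√74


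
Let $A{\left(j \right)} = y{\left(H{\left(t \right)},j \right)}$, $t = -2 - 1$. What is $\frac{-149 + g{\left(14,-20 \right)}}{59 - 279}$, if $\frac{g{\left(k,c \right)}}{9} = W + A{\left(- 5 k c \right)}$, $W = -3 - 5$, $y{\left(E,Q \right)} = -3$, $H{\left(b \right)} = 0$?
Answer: $\frac{62}{55} \approx 1.1273$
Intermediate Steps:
$t = -3$ ($t = -2 - 1 = -3$)
$W = -8$
$A{\left(j \right)} = -3$
$g{\left(k,c \right)} = -99$ ($g{\left(k,c \right)} = 9 \left(-8 - 3\right) = 9 \left(-11\right) = -99$)
$\frac{-149 + g{\left(14,-20 \right)}}{59 - 279} = \frac{-149 - 99}{59 - 279} = - \frac{248}{-220} = \left(-248\right) \left(- \frac{1}{220}\right) = \frac{62}{55}$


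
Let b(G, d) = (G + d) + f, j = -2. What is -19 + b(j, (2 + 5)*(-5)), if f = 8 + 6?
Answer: -42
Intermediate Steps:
f = 14
b(G, d) = 14 + G + d (b(G, d) = (G + d) + 14 = 14 + G + d)
-19 + b(j, (2 + 5)*(-5)) = -19 + (14 - 2 + (2 + 5)*(-5)) = -19 + (14 - 2 + 7*(-5)) = -19 + (14 - 2 - 35) = -19 - 23 = -42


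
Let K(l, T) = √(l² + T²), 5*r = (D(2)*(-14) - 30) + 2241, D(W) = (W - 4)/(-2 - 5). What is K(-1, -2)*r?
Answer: 2207*√5/5 ≈ 987.00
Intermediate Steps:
D(W) = 4/7 - W/7 (D(W) = (-4 + W)/(-7) = (-4 + W)*(-⅐) = 4/7 - W/7)
r = 2207/5 (r = (((4/7 - ⅐*2)*(-14) - 30) + 2241)/5 = (((4/7 - 2/7)*(-14) - 30) + 2241)/5 = (((2/7)*(-14) - 30) + 2241)/5 = ((-4 - 30) + 2241)/5 = (-34 + 2241)/5 = (⅕)*2207 = 2207/5 ≈ 441.40)
K(l, T) = √(T² + l²)
K(-1, -2)*r = √((-2)² + (-1)²)*(2207/5) = √(4 + 1)*(2207/5) = √5*(2207/5) = 2207*√5/5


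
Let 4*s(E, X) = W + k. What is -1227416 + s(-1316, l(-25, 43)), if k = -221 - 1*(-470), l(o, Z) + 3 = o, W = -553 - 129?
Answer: -4910097/4 ≈ -1.2275e+6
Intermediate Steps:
W = -682
l(o, Z) = -3 + o
k = 249 (k = -221 + 470 = 249)
s(E, X) = -433/4 (s(E, X) = (-682 + 249)/4 = (1/4)*(-433) = -433/4)
-1227416 + s(-1316, l(-25, 43)) = -1227416 - 433/4 = -4910097/4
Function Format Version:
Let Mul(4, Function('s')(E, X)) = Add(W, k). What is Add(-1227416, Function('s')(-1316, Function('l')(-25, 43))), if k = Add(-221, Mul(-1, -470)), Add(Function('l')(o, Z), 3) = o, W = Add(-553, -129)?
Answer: Rational(-4910097, 4) ≈ -1.2275e+6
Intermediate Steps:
W = -682
Function('l')(o, Z) = Add(-3, o)
k = 249 (k = Add(-221, 470) = 249)
Function('s')(E, X) = Rational(-433, 4) (Function('s')(E, X) = Mul(Rational(1, 4), Add(-682, 249)) = Mul(Rational(1, 4), -433) = Rational(-433, 4))
Add(-1227416, Function('s')(-1316, Function('l')(-25, 43))) = Add(-1227416, Rational(-433, 4)) = Rational(-4910097, 4)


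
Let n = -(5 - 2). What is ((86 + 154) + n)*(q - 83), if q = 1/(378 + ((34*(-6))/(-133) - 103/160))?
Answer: -158597921691/8062781 ≈ -19670.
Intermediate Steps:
n = -3 (n = -1*3 = -3)
q = 21280/8062781 (q = 1/(378 + (-204*(-1/133) - 103*1/160)) = 1/(378 + (204/133 - 103/160)) = 1/(378 + 18941/21280) = 1/(8062781/21280) = 21280/8062781 ≈ 0.0026393)
((86 + 154) + n)*(q - 83) = ((86 + 154) - 3)*(21280/8062781 - 83) = (240 - 3)*(-669189543/8062781) = 237*(-669189543/8062781) = -158597921691/8062781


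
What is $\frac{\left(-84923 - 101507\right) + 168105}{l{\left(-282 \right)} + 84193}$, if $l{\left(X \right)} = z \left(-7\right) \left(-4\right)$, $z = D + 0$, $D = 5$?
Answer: $- \frac{18325}{84333} \approx -0.21729$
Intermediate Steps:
$z = 5$ ($z = 5 + 0 = 5$)
$l{\left(X \right)} = 140$ ($l{\left(X \right)} = 5 \left(-7\right) \left(-4\right) = \left(-35\right) \left(-4\right) = 140$)
$\frac{\left(-84923 - 101507\right) + 168105}{l{\left(-282 \right)} + 84193} = \frac{\left(-84923 - 101507\right) + 168105}{140 + 84193} = \frac{-186430 + 168105}{84333} = \left(-18325\right) \frac{1}{84333} = - \frac{18325}{84333}$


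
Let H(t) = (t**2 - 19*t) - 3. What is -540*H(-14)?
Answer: -247860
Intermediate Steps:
H(t) = -3 + t**2 - 19*t
-540*H(-14) = -540*(-3 + (-14)**2 - 19*(-14)) = -540*(-3 + 196 + 266) = -540*459 = -247860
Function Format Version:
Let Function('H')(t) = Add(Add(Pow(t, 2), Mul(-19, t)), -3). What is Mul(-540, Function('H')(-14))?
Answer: -247860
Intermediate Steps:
Function('H')(t) = Add(-3, Pow(t, 2), Mul(-19, t))
Mul(-540, Function('H')(-14)) = Mul(-540, Add(-3, Pow(-14, 2), Mul(-19, -14))) = Mul(-540, Add(-3, 196, 266)) = Mul(-540, 459) = -247860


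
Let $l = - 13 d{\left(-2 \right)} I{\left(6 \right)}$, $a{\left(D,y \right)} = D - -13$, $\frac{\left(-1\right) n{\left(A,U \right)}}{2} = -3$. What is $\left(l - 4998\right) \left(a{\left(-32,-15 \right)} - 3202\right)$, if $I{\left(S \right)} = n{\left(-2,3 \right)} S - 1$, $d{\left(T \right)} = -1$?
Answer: $14633003$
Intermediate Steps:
$n{\left(A,U \right)} = 6$ ($n{\left(A,U \right)} = \left(-2\right) \left(-3\right) = 6$)
$I{\left(S \right)} = -1 + 6 S$ ($I{\left(S \right)} = 6 S - 1 = -1 + 6 S$)
$a{\left(D,y \right)} = 13 + D$ ($a{\left(D,y \right)} = D + 13 = 13 + D$)
$l = 455$ ($l = \left(-13\right) \left(-1\right) \left(-1 + 6 \cdot 6\right) = 13 \left(-1 + 36\right) = 13 \cdot 35 = 455$)
$\left(l - 4998\right) \left(a{\left(-32,-15 \right)} - 3202\right) = \left(455 - 4998\right) \left(\left(13 - 32\right) - 3202\right) = - 4543 \left(-19 - 3202\right) = \left(-4543\right) \left(-3221\right) = 14633003$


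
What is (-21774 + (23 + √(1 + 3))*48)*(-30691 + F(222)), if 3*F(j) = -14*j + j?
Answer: 651228822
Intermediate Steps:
F(j) = -13*j/3 (F(j) = (-14*j + j)/3 = (-13*j)/3 = -13*j/3)
(-21774 + (23 + √(1 + 3))*48)*(-30691 + F(222)) = (-21774 + (23 + √(1 + 3))*48)*(-30691 - 13/3*222) = (-21774 + (23 + √4)*48)*(-30691 - 962) = (-21774 + (23 + 2)*48)*(-31653) = (-21774 + 25*48)*(-31653) = (-21774 + 1200)*(-31653) = -20574*(-31653) = 651228822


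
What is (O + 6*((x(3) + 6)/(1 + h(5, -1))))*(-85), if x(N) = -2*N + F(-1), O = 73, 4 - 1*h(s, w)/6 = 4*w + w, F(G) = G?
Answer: -68153/11 ≈ -6195.7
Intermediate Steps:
h(s, w) = 24 - 30*w (h(s, w) = 24 - 6*(4*w + w) = 24 - 30*w)
x(N) = -1 - 2*N (x(N) = -2*N - 1 = -1 - 2*N)
(O + 6*((x(3) + 6)/(1 + h(5, -1))))*(-85) = (73 + 6*(((-1 - 2*3) + 6)/(1 + (24 - 30*(-1)))))*(-85) = (73 + 6*(((-1 - 6) + 6)/(1 + (24 + 30))))*(-85) = (73 + 6*((-7 + 6)/(1 + 54)))*(-85) = (73 + 6*(-1/55))*(-85) = (73 - 6/55)*(-85) = (4009/55)*(-85) = -68153/11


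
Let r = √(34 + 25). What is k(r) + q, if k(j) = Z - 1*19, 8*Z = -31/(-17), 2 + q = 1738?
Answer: 233543/136 ≈ 1717.2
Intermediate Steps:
q = 1736 (q = -2 + 1738 = 1736)
Z = 31/136 (Z = (-31/(-17))/8 = (-31*(-1/17))/8 = (⅛)*(31/17) = 31/136 ≈ 0.22794)
r = √59 ≈ 7.6811
k(j) = -2553/136 (k(j) = 31/136 - 1*19 = 31/136 - 19 = -2553/136)
k(r) + q = -2553/136 + 1736 = 233543/136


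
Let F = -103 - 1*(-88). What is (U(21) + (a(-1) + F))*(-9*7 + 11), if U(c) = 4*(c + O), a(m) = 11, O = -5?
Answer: -3120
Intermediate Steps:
U(c) = -20 + 4*c (U(c) = 4*(c - 5) = 4*(-5 + c) = -20 + 4*c)
F = -15 (F = -103 + 88 = -15)
(U(21) + (a(-1) + F))*(-9*7 + 11) = ((-20 + 4*21) + (11 - 15))*(-9*7 + 11) = ((-20 + 84) - 4)*(-63 + 11) = (64 - 4)*(-52) = 60*(-52) = -3120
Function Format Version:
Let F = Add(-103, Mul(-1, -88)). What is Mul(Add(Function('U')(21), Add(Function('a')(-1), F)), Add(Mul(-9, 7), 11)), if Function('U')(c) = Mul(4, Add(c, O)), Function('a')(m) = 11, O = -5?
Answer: -3120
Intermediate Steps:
Function('U')(c) = Add(-20, Mul(4, c)) (Function('U')(c) = Mul(4, Add(c, -5)) = Mul(4, Add(-5, c)) = Add(-20, Mul(4, c)))
F = -15 (F = Add(-103, 88) = -15)
Mul(Add(Function('U')(21), Add(Function('a')(-1), F)), Add(Mul(-9, 7), 11)) = Mul(Add(Add(-20, Mul(4, 21)), Add(11, -15)), Add(Mul(-9, 7), 11)) = Mul(Add(Add(-20, 84), -4), Add(-63, 11)) = Mul(Add(64, -4), -52) = Mul(60, -52) = -3120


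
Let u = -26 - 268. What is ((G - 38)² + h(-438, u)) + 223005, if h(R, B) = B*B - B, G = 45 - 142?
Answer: 327960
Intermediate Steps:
u = -294
G = -97
h(R, B) = B² - B
((G - 38)² + h(-438, u)) + 223005 = ((-97 - 38)² - 294*(-1 - 294)) + 223005 = ((-135)² - 294*(-295)) + 223005 = (18225 + 86730) + 223005 = 104955 + 223005 = 327960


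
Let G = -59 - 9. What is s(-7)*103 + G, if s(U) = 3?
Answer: 241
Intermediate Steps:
G = -68
s(-7)*103 + G = 3*103 - 68 = 309 - 68 = 241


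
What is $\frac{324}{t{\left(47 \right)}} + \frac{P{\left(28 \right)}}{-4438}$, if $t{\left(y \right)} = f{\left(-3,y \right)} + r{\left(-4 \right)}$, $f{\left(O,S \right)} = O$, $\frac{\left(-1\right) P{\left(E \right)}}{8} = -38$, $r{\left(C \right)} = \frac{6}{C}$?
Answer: $- \frac{159920}{2219} \approx -72.068$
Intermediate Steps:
$P{\left(E \right)} = 304$ ($P{\left(E \right)} = \left(-8\right) \left(-38\right) = 304$)
$t{\left(y \right)} = - \frac{9}{2}$ ($t{\left(y \right)} = -3 + \frac{6}{-4} = -3 + 6 \left(- \frac{1}{4}\right) = -3 - \frac{3}{2} = - \frac{9}{2}$)
$\frac{324}{t{\left(47 \right)}} + \frac{P{\left(28 \right)}}{-4438} = \frac{324}{- \frac{9}{2}} + \frac{304}{-4438} = 324 \left(- \frac{2}{9}\right) + 304 \left(- \frac{1}{4438}\right) = -72 - \frac{152}{2219} = - \frac{159920}{2219}$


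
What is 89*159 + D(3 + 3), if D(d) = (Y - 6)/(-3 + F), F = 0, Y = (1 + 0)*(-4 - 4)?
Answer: 42467/3 ≈ 14156.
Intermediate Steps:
Y = -8 (Y = 1*(-8) = -8)
D(d) = 14/3 (D(d) = (-8 - 6)/(-3 + 0) = -14/(-3) = -14*(-1/3) = 14/3)
89*159 + D(3 + 3) = 89*159 + 14/3 = 14151 + 14/3 = 42467/3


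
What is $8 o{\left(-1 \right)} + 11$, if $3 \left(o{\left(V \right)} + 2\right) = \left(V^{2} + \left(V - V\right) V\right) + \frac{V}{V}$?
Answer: $\frac{1}{3} \approx 0.33333$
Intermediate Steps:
$o{\left(V \right)} = - \frac{5}{3} + \frac{V^{2}}{3}$ ($o{\left(V \right)} = -2 + \frac{\left(V^{2} + \left(V - V\right) V\right) + \frac{V}{V}}{3} = -2 + \frac{\left(V^{2} + 0 V\right) + 1}{3} = -2 + \frac{\left(V^{2} + 0\right) + 1}{3} = -2 + \frac{V^{2} + 1}{3} = -2 + \frac{1 + V^{2}}{3} = -2 + \left(\frac{1}{3} + \frac{V^{2}}{3}\right) = - \frac{5}{3} + \frac{V^{2}}{3}$)
$8 o{\left(-1 \right)} + 11 = 8 \left(- \frac{5}{3} + \frac{\left(-1\right)^{2}}{3}\right) + 11 = 8 \left(- \frac{5}{3} + \frac{1}{3} \cdot 1\right) + 11 = 8 \left(- \frac{5}{3} + \frac{1}{3}\right) + 11 = 8 \left(- \frac{4}{3}\right) + 11 = - \frac{32}{3} + 11 = \frac{1}{3}$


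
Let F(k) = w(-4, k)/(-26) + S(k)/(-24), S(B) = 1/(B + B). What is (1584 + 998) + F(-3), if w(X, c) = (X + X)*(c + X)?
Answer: 4829485/1872 ≈ 2579.9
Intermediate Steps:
w(X, c) = 2*X*(X + c) (w(X, c) = (2*X)*(X + c) = 2*X*(X + c))
S(B) = 1/(2*B)
F(k) = -16/13 - 1/(48*k) + 4*k/13 (F(k) = (2*(-4)*(-4 + k))/(-26) + (1/(2*k))/(-24) = (32 - 8*k)*(-1/26) + (1/(2*k))*(-1/24) = (-16/13 + 4*k/13) - 1/(48*k) = -16/13 - 1/(48*k) + 4*k/13)
(1584 + 998) + F(-3) = (1584 + 998) + (1/624)*(-13 + 192*(-3)*(-4 - 3))/(-3) = 2582 + (1/624)*(-1/3)*(-13 + 192*(-3)*(-7)) = 2582 + (1/624)*(-1/3)*(-13 + 4032) = 2582 + (1/624)*(-1/3)*4019 = 2582 - 4019/1872 = 4829485/1872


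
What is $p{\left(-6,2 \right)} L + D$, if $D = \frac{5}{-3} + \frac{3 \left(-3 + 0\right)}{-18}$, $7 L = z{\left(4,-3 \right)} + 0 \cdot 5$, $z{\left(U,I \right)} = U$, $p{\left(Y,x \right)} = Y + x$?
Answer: $- \frac{145}{42} \approx -3.4524$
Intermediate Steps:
$L = \frac{4}{7}$ ($L = \frac{4 + 0 \cdot 5}{7} = \frac{4 + 0}{7} = \frac{1}{7} \cdot 4 = \frac{4}{7} \approx 0.57143$)
$D = - \frac{7}{6}$ ($D = 5 \left(- \frac{1}{3}\right) + 3 \left(-3\right) \left(- \frac{1}{18}\right) = - \frac{5}{3} - - \frac{1}{2} = - \frac{5}{3} + \frac{1}{2} = - \frac{7}{6} \approx -1.1667$)
$p{\left(-6,2 \right)} L + D = \left(-6 + 2\right) \frac{4}{7} - \frac{7}{6} = \left(-4\right) \frac{4}{7} - \frac{7}{6} = - \frac{16}{7} - \frac{7}{6} = - \frac{145}{42}$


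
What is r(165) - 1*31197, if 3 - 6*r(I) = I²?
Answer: -35734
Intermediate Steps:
r(I) = ½ - I²/6
r(165) - 1*31197 = (½ - ⅙*165²) - 1*31197 = (½ - ⅙*27225) - 31197 = (½ - 9075/2) - 31197 = -4537 - 31197 = -35734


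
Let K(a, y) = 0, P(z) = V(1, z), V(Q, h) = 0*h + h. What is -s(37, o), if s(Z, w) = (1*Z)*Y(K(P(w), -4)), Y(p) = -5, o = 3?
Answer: 185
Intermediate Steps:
V(Q, h) = h (V(Q, h) = 0 + h = h)
P(z) = z
s(Z, w) = -5*Z (s(Z, w) = (1*Z)*(-5) = Z*(-5) = -5*Z)
-s(37, o) = -(-5)*37 = -1*(-185) = 185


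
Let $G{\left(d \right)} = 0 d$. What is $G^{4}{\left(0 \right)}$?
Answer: $0$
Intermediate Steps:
$G{\left(d \right)} = 0$
$G^{4}{\left(0 \right)} = 0^{4} = 0$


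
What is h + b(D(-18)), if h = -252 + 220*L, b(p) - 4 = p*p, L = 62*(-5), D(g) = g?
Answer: -68124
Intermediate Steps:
L = -310
b(p) = 4 + p² (b(p) = 4 + p*p = 4 + p²)
h = -68452 (h = -252 + 220*(-310) = -252 - 68200 = -68452)
h + b(D(-18)) = -68452 + (4 + (-18)²) = -68452 + (4 + 324) = -68452 + 328 = -68124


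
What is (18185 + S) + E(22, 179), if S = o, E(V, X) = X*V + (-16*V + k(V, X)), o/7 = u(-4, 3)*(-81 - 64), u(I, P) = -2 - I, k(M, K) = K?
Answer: 19920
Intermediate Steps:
o = -2030 (o = 7*((-2 - 1*(-4))*(-81 - 64)) = 7*((-2 + 4)*(-145)) = 7*(2*(-145)) = 7*(-290) = -2030)
E(V, X) = X - 16*V + V*X (E(V, X) = X*V + (-16*V + X) = V*X + (X - 16*V) = X - 16*V + V*X)
S = -2030
(18185 + S) + E(22, 179) = (18185 - 2030) + (179 - 16*22 + 22*179) = 16155 + (179 - 352 + 3938) = 16155 + 3765 = 19920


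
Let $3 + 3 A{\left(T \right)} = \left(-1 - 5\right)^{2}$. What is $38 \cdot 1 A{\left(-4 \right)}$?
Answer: $418$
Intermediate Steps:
$A{\left(T \right)} = 11$ ($A{\left(T \right)} = -1 + \frac{\left(-1 - 5\right)^{2}}{3} = -1 + \frac{\left(-6\right)^{2}}{3} = -1 + \frac{1}{3} \cdot 36 = -1 + 12 = 11$)
$38 \cdot 1 A{\left(-4 \right)} = 38 \cdot 1 \cdot 11 = 38 \cdot 11 = 418$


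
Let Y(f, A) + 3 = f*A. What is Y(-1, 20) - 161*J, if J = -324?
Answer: 52141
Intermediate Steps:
Y(f, A) = -3 + A*f (Y(f, A) = -3 + f*A = -3 + A*f)
Y(-1, 20) - 161*J = (-3 + 20*(-1)) - 161*(-324) = (-3 - 20) + 52164 = -23 + 52164 = 52141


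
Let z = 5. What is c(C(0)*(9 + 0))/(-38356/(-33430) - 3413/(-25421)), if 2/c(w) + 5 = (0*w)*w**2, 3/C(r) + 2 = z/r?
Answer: -169964806/544572233 ≈ -0.31211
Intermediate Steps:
C(r) = 3/(-2 + 5/r)
c(w) = -2/5 (c(w) = 2/(-5 + (0*w)*w**2) = 2/(-5 + 0*w**2) = 2/(-5 + 0) = 2/(-5) = 2*(-1/5) = -2/5)
c(C(0)*(9 + 0))/(-38356/(-33430) - 3413/(-25421)) = -2/(5*(-38356/(-33430) - 3413/(-25421))) = -2/(5*(-38356*(-1/33430) - 3413*(-1/25421))) = -2/(5*(19178/16715 + 3413/25421)) = -2/(5*544572233/424912015) = -2/5*424912015/544572233 = -169964806/544572233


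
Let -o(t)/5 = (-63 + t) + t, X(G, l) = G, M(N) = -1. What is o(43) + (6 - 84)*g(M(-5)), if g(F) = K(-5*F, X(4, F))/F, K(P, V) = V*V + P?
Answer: 1523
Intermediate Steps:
o(t) = 315 - 10*t (o(t) = -5*((-63 + t) + t) = -5*(-63 + 2*t) = 315 - 10*t)
K(P, V) = P + V**2 (K(P, V) = V**2 + P = P + V**2)
g(F) = (16 - 5*F)/F (g(F) = (-5*F + 4**2)/F = (-5*F + 16)/F = (16 - 5*F)/F)
o(43) + (6 - 84)*g(M(-5)) = (315 - 10*43) + (6 - 84)*(-5 + 16/(-1)) = (315 - 430) - 78*(-5 + 16*(-1)) = -115 - 78*(-5 - 16) = -115 - 78*(-21) = -115 + 1638 = 1523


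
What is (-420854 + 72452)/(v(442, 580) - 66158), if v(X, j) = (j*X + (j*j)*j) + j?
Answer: -174201/97651391 ≈ -0.0017839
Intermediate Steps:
v(X, j) = j + j³ + X*j (v(X, j) = (X*j + j²*j) + j = (X*j + j³) + j = (j³ + X*j) + j = j + j³ + X*j)
(-420854 + 72452)/(v(442, 580) - 66158) = (-420854 + 72452)/(580*(1 + 442 + 580²) - 66158) = -348402/(580*(1 + 442 + 336400) - 66158) = -348402/(580*336843 - 66158) = -348402/(195368940 - 66158) = -348402/195302782 = -348402*1/195302782 = -174201/97651391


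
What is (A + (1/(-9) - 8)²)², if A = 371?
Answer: 1251744400/6561 ≈ 1.9079e+5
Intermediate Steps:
(A + (1/(-9) - 8)²)² = (371 + (1/(-9) - 8)²)² = (371 + (-⅑ - 8)²)² = (371 + (-73/9)²)² = (371 + 5329/81)² = (35380/81)² = 1251744400/6561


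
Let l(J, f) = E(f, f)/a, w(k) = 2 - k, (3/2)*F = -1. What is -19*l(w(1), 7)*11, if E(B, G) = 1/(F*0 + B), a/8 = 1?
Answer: -209/56 ≈ -3.7321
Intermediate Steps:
F = -⅔ (F = (⅔)*(-1) = -⅔ ≈ -0.66667)
a = 8 (a = 8*1 = 8)
E(B, G) = 1/B (E(B, G) = 1/(-⅔*0 + B) = 1/(0 + B) = 1/B)
l(J, f) = 1/(8*f) (l(J, f) = 1/(f*8) = (⅛)/f = 1/(8*f))
-19*l(w(1), 7)*11 = -19/(8*7)*11 = -19*1/56*11 = -19/56*11 = -209/56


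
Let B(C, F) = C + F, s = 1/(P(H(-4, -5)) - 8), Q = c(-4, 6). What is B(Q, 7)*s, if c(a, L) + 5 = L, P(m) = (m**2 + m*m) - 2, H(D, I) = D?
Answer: 4/11 ≈ 0.36364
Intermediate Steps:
P(m) = -2 + 2*m**2 (P(m) = (m**2 + m**2) - 2 = 2*m**2 - 2 = -2 + 2*m**2)
c(a, L) = -5 + L
Q = 1 (Q = -5 + 6 = 1)
s = 1/22 (s = 1/((-2 + 2*(-4)**2) - 8) = 1/((-2 + 2*16) - 8) = 1/((-2 + 32) - 8) = 1/(30 - 8) = 1/22 ≈ 0.045455)
B(Q, 7)*s = (1 + 7)*(1/22) = 8*(1/22) = 4/11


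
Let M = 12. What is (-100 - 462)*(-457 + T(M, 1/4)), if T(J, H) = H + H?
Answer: 256553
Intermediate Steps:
T(J, H) = 2*H
(-100 - 462)*(-457 + T(M, 1/4)) = (-100 - 462)*(-457 + 2/4) = -562*(-457 + 2*(¼)) = -562*(-457 + ½) = -562*(-913/2) = 256553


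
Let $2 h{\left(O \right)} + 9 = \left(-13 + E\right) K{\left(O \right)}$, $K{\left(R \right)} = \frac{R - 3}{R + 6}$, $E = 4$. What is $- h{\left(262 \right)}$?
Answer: $\frac{4743}{536} \approx 8.8489$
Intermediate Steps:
$K{\left(R \right)} = \frac{-3 + R}{6 + R}$
$h{\left(O \right)} = - \frac{9}{2} - \frac{9 \left(-3 + O\right)}{2 \left(6 + O\right)}$ ($h{\left(O \right)} = - \frac{9}{2} + \frac{\left(-13 + 4\right) \frac{-3 + O}{6 + O}}{2} = - \frac{9}{2} + \frac{\left(-9\right) \frac{-3 + O}{6 + O}}{2} = - \frac{9}{2} + \frac{\left(-9\right) \frac{1}{6 + O} \left(-3 + O\right)}{2} = - \frac{9}{2} - \frac{9 \left(-3 + O\right)}{2 \left(6 + O\right)}$)
$- h{\left(262 \right)} = - \frac{9 \left(-3 - 524\right)}{2 \left(6 + 262\right)} = - \frac{9 \left(-3 - 524\right)}{2 \cdot 268} = - \frac{9 \left(-527\right)}{2 \cdot 268} = \left(-1\right) \left(- \frac{4743}{536}\right) = \frac{4743}{536}$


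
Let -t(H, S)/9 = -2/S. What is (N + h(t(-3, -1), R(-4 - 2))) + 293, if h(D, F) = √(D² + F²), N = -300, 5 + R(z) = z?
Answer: -7 + √445 ≈ 14.095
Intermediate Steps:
R(z) = -5 + z
t(H, S) = 18/S (t(H, S) = -(-18)/S = 18/S)
(N + h(t(-3, -1), R(-4 - 2))) + 293 = (-300 + √((18/(-1))² + (-5 + (-4 - 2))²)) + 293 = (-300 + √((18*(-1))² + (-5 - 6)²)) + 293 = (-300 + √((-18)² + (-11)²)) + 293 = (-300 + √(324 + 121)) + 293 = (-300 + √445) + 293 = -7 + √445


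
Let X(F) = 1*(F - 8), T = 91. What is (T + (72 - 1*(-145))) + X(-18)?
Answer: 282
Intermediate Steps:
X(F) = -8 + F (X(F) = 1*(-8 + F) = -8 + F)
(T + (72 - 1*(-145))) + X(-18) = (91 + (72 - 1*(-145))) + (-8 - 18) = (91 + (72 + 145)) - 26 = (91 + 217) - 26 = 308 - 26 = 282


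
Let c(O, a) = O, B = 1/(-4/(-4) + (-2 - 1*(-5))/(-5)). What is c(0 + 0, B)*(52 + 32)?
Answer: 0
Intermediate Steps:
B = 5/2 (B = 1/(-4*(-¼) + (-2 + 5)*(-⅕)) = 1/(1 + 3*(-⅕)) = 1/(1 - ⅗) = 1/(⅖) = 5/2 ≈ 2.5000)
c(0 + 0, B)*(52 + 32) = (0 + 0)*(52 + 32) = 0*84 = 0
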